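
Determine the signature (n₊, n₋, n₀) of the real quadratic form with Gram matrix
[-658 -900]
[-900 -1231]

Answer: (1, 1, 0)

Derivation:
step 0: pivot -658 → sign −
step 1: pivot 1/329 → sign +
signature = (1, 1, 0)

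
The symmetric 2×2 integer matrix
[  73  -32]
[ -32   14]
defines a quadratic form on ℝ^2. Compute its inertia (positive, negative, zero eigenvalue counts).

step 0: pivot 73 → sign +
step 1: pivot -2/73 → sign −
signature = (1, 1, 0)

Answer: (1, 1, 0)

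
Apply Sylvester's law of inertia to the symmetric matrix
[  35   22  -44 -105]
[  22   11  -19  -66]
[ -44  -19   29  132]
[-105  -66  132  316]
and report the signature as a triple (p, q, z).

step 0: pivot 35 → sign +
step 1: pivot -99/35 → sign −
step 2: pivot 2/11 → sign +
step 3: pivot 1 → sign +
signature = (3, 1, 0)

Answer: (3, 1, 0)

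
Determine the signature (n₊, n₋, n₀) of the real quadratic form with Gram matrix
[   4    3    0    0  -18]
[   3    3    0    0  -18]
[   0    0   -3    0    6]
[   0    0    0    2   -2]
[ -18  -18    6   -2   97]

step 0: pivot 4 → sign +
step 1: pivot 3/4 → sign +
step 2: pivot -3 → sign −
step 3: pivot 2 → sign +
step 4: pivot -1 → sign −
signature = (3, 2, 0)

Answer: (3, 2, 0)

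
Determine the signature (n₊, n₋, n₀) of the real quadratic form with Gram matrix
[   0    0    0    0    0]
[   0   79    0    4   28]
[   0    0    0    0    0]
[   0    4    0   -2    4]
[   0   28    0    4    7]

Answer: (2, 1, 2)

Derivation:
step 0: pivot 79 → sign +
step 1: pivot -174/79 → sign −
step 2: pivot 3/29 → sign +
step 3: row/col 3 already zero → sign 0
step 4: row/col 4 already zero → sign 0
signature = (2, 1, 2)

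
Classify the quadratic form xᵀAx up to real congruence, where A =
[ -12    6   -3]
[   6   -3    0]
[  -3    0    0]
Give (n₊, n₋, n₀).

step 0: pivot -12 → sign −
step 1: pivot 3/4 → sign +
step 2: pivot -3 → sign −
signature = (1, 2, 0)

Answer: (1, 2, 0)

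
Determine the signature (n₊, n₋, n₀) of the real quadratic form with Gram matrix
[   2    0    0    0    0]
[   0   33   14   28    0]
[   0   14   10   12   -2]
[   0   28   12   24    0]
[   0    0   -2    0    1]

step 0: pivot 2 → sign +
step 1: pivot 33 → sign +
step 2: pivot 134/33 → sign +
step 3: pivot 16/67 → sign +
step 4: row/col 4 already zero → sign 0
signature = (4, 0, 1)

Answer: (4, 0, 1)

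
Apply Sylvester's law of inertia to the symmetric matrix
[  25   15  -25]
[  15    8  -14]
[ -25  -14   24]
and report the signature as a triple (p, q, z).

Answer: (1, 1, 1)

Derivation:
step 0: pivot 25 → sign +
step 1: pivot -1 → sign −
step 2: row/col 2 already zero → sign 0
signature = (1, 1, 1)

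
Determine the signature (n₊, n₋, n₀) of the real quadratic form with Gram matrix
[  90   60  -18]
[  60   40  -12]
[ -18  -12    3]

Answer: (1, 1, 1)

Derivation:
step 0: pivot 90 → sign +
step 1: pivot -3/5 → sign −
step 2: row/col 2 already zero → sign 0
signature = (1, 1, 1)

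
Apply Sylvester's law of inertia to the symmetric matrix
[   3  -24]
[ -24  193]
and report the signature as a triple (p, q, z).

Answer: (2, 0, 0)

Derivation:
step 0: pivot 3 → sign +
step 1: pivot 1 → sign +
signature = (2, 0, 0)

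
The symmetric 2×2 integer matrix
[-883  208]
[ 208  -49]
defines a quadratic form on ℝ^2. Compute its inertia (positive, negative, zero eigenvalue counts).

Answer: (0, 2, 0)

Derivation:
step 0: pivot -883 → sign −
step 1: pivot -3/883 → sign −
signature = (0, 2, 0)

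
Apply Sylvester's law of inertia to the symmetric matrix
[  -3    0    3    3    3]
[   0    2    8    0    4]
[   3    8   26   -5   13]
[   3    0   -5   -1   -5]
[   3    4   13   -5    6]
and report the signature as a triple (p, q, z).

step 0: pivot -3 → sign −
step 1: pivot 2 → sign +
step 2: pivot -3 → sign −
step 3: pivot 10/3 → sign +
step 4: pivot -1/5 → sign −
signature = (2, 3, 0)

Answer: (2, 3, 0)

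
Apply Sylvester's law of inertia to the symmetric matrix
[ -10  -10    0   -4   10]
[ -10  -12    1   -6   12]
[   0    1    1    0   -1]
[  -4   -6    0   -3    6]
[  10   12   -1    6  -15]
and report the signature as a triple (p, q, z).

step 0: pivot -10 → sign −
step 1: pivot -2 → sign −
step 2: pivot 3/2 → sign +
step 3: pivot -1/15 → sign −
step 4: pivot -3 → sign −
signature = (1, 4, 0)

Answer: (1, 4, 0)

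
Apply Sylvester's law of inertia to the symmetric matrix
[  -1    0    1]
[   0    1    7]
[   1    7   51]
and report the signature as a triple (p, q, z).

Answer: (2, 1, 0)

Derivation:
step 0: pivot -1 → sign −
step 1: pivot 1 → sign +
step 2: pivot 3 → sign +
signature = (2, 1, 0)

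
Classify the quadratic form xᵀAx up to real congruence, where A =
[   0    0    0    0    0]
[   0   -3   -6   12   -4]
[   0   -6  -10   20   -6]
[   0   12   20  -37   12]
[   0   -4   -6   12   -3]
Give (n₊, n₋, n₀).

Answer: (3, 1, 1)

Derivation:
step 0: pivot -3 → sign −
step 1: pivot 2 → sign +
step 2: pivot 3 → sign +
step 3: pivot 1/3 → sign +
step 4: row/col 4 already zero → sign 0
signature = (3, 1, 1)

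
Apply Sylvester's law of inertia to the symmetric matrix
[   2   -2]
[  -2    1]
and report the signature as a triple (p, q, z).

Answer: (1, 1, 0)

Derivation:
step 0: pivot 2 → sign +
step 1: pivot -1 → sign −
signature = (1, 1, 0)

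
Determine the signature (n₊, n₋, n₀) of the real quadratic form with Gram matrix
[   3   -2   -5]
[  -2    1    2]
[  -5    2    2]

Answer: (1, 2, 0)

Derivation:
step 0: pivot 3 → sign +
step 1: pivot -1/3 → sign −
step 2: pivot -1 → sign −
signature = (1, 2, 0)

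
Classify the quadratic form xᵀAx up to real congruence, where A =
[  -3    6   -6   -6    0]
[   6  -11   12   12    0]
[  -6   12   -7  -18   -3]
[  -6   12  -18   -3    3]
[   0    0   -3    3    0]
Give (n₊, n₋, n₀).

Answer: (3, 2, 0)

Derivation:
step 0: pivot -3 → sign −
step 1: pivot 1 → sign +
step 2: pivot 5 → sign +
step 3: pivot 9/5 → sign +
step 4: pivot -2 → sign −
signature = (3, 2, 0)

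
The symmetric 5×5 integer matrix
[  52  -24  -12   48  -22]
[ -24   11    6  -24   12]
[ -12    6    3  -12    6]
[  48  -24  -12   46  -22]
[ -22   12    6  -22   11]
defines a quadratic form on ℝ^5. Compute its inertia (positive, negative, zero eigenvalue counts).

Answer: (2, 2, 1)

Derivation:
step 0: pivot 52 → sign +
step 1: pivot -1/13 → sign −
step 2: pivot 3 → sign +
step 3: pivot -2 → sign −
step 4: row/col 4 already zero → sign 0
signature = (2, 2, 1)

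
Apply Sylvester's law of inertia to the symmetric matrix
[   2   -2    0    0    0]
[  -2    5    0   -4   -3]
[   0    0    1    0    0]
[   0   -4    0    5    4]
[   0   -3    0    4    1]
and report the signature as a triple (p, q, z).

step 0: pivot 2 → sign +
step 1: pivot 3 → sign +
step 2: pivot 1 → sign +
step 3: pivot -1/3 → sign −
step 4: pivot -2 → sign −
signature = (3, 2, 0)

Answer: (3, 2, 0)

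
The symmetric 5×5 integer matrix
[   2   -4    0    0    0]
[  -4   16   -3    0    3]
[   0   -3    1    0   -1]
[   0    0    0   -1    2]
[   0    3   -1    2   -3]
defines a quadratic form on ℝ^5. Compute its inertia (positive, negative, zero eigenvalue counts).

step 0: pivot 2 → sign +
step 1: pivot 8 → sign +
step 2: pivot -1/8 → sign −
step 3: pivot -1 → sign −
step 4: row/col 4 already zero → sign 0
signature = (2, 2, 1)

Answer: (2, 2, 1)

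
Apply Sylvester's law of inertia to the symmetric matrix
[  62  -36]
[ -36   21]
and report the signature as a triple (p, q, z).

Answer: (2, 0, 0)

Derivation:
step 0: pivot 62 → sign +
step 1: pivot 3/31 → sign +
signature = (2, 0, 0)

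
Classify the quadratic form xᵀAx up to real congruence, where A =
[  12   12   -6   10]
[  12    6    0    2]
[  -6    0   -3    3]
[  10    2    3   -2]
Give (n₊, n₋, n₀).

step 0: pivot 12 → sign +
step 1: pivot -6 → sign −
step 2: pivot 1/3 → sign +
step 3: row/col 3 already zero → sign 0
signature = (2, 1, 1)

Answer: (2, 1, 1)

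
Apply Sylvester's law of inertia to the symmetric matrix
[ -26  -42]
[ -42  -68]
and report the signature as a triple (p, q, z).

Answer: (0, 2, 0)

Derivation:
step 0: pivot -26 → sign −
step 1: pivot -2/13 → sign −
signature = (0, 2, 0)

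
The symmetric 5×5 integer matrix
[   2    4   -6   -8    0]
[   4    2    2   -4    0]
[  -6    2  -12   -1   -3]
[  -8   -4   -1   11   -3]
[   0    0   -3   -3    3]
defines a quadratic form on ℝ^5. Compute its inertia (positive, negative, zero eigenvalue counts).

step 0: pivot 2 → sign +
step 1: pivot -6 → sign −
step 2: pivot 8/3 → sign +
step 3: pivot -3/8 → sign −
step 4: row/col 4 already zero → sign 0
signature = (2, 2, 1)

Answer: (2, 2, 1)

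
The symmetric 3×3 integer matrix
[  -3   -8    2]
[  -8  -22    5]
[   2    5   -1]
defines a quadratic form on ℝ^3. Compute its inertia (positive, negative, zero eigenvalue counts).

step 0: pivot -3 → sign −
step 1: pivot -2/3 → sign −
step 2: pivot 1/2 → sign +
signature = (1, 2, 0)

Answer: (1, 2, 0)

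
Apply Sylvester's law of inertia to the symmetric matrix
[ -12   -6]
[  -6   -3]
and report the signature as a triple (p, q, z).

step 0: pivot -12 → sign −
step 1: row/col 1 already zero → sign 0
signature = (0, 1, 1)

Answer: (0, 1, 1)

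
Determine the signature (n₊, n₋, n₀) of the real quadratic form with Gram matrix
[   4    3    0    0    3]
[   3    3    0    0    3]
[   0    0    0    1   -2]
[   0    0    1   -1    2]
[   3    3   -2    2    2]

Answer: (4, 1, 0)

Derivation:
step 0: pivot 4 → sign +
step 1: pivot 3/4 → sign +
step 2: pivot -1 → sign −
step 3: pivot 1 → sign +
step 4: pivot 3 → sign +
signature = (4, 1, 0)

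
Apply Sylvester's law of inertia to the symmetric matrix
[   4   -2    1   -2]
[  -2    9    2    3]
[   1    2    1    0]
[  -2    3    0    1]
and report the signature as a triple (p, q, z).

step 0: pivot 4 → sign +
step 1: pivot 8 → sign +
step 2: pivot -1/32 → sign −
step 3: row/col 3 already zero → sign 0
signature = (2, 1, 1)

Answer: (2, 1, 1)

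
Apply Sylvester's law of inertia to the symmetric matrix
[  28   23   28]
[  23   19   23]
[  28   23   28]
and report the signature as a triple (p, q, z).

step 0: pivot 28 → sign +
step 1: pivot 3/28 → sign +
step 2: row/col 2 already zero → sign 0
signature = (2, 0, 1)

Answer: (2, 0, 1)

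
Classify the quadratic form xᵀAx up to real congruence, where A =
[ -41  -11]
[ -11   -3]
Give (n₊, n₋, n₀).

Answer: (0, 2, 0)

Derivation:
step 0: pivot -41 → sign −
step 1: pivot -2/41 → sign −
signature = (0, 2, 0)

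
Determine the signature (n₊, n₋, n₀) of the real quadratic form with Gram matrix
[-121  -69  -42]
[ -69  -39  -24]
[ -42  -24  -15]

step 0: pivot -121 → sign −
step 1: pivot 42/121 → sign +
step 2: pivot -3/7 → sign −
signature = (1, 2, 0)

Answer: (1, 2, 0)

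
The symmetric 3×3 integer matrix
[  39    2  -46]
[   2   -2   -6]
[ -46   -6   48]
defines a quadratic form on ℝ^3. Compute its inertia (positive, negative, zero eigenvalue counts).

Answer: (2, 1, 0)

Derivation:
step 0: pivot 39 → sign +
step 1: pivot -82/39 → sign −
step 2: pivot 2/41 → sign +
signature = (2, 1, 0)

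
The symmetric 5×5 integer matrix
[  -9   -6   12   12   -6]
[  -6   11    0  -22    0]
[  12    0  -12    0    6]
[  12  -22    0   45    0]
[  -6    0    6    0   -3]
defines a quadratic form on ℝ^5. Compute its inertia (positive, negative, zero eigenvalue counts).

step 0: pivot -9 → sign −
step 1: pivot 15 → sign +
step 2: pivot -4/15 → sign −
step 3: pivot 1 → sign +
step 4: row/col 4 already zero → sign 0
signature = (2, 2, 1)

Answer: (2, 2, 1)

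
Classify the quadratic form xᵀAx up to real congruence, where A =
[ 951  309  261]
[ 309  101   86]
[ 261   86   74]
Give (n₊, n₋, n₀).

step 0: pivot 951 → sign +
step 1: pivot 190/317 → sign +
step 2: pivot -3/190 → sign −
signature = (2, 1, 0)

Answer: (2, 1, 0)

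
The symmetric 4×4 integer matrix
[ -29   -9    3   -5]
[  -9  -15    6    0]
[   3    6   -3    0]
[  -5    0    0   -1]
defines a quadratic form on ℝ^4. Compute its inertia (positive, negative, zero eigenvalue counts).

step 0: pivot -29 → sign −
step 1: pivot -354/29 → sign −
step 2: pivot -69/118 → sign −
step 3: pivot 2/23 → sign +
signature = (1, 3, 0)

Answer: (1, 3, 0)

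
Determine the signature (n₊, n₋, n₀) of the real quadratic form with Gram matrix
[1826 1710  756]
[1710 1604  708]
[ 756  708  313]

Answer: (3, 0, 0)

Derivation:
step 0: pivot 1826 → sign +
step 1: pivot 2402/913 → sign +
step 2: pivot 1/1201 → sign +
signature = (3, 0, 0)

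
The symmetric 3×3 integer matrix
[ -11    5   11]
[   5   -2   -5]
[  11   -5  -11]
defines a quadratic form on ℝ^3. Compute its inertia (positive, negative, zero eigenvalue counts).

Answer: (1, 1, 1)

Derivation:
step 0: pivot -11 → sign −
step 1: pivot 3/11 → sign +
step 2: row/col 2 already zero → sign 0
signature = (1, 1, 1)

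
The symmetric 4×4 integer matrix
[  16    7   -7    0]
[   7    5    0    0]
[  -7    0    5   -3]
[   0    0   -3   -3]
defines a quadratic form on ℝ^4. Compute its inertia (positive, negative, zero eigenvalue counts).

step 0: pivot 16 → sign +
step 1: pivot 31/16 → sign +
step 2: pivot -90/31 → sign −
step 3: pivot 1/10 → sign +
signature = (3, 1, 0)

Answer: (3, 1, 0)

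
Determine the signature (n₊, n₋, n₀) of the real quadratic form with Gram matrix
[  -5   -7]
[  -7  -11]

Answer: (0, 2, 0)

Derivation:
step 0: pivot -5 → sign −
step 1: pivot -6/5 → sign −
signature = (0, 2, 0)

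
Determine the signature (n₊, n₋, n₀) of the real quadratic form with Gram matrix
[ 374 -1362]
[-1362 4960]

Answer: (1, 1, 0)

Derivation:
step 0: pivot 374 → sign +
step 1: pivot -2/187 → sign −
signature = (1, 1, 0)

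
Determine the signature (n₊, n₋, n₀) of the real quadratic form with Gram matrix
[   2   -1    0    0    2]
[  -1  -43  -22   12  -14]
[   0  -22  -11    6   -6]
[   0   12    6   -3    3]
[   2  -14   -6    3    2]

Answer: (4, 1, 0)

Derivation:
step 0: pivot 2 → sign +
step 1: pivot -87/2 → sign −
step 2: pivot 11/87 → sign +
step 3: pivot 3/11 → sign +
step 4: pivot 1 → sign +
signature = (4, 1, 0)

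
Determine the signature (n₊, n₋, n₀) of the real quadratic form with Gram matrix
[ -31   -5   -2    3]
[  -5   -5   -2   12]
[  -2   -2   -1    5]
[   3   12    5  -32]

Answer: (1, 3, 0)

Derivation:
step 0: pivot -31 → sign −
step 1: pivot -130/31 → sign −
step 2: pivot -1/5 → sign −
step 3: pivot 3/26 → sign +
signature = (1, 3, 0)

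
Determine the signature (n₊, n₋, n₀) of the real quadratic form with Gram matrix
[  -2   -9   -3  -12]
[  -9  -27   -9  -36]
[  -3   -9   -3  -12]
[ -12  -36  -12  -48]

Answer: (1, 1, 2)

Derivation:
step 0: pivot -2 → sign −
step 1: pivot 27/2 → sign +
step 2: row/col 2 already zero → sign 0
step 3: row/col 3 already zero → sign 0
signature = (1, 1, 2)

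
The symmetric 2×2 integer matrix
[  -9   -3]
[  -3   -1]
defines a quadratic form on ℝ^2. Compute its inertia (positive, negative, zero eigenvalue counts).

Answer: (0, 1, 1)

Derivation:
step 0: pivot -9 → sign −
step 1: row/col 1 already zero → sign 0
signature = (0, 1, 1)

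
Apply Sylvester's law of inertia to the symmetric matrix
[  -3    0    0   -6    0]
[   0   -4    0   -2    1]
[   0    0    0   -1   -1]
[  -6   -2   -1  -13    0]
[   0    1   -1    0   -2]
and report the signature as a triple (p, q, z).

Answer: (1, 4, 0)

Derivation:
step 0: pivot -3 → sign −
step 1: pivot -4 → sign −
step 2: pivot -2 → sign −
step 3: pivot 1/2 → sign +
step 4: pivot -3/4 → sign −
signature = (1, 4, 0)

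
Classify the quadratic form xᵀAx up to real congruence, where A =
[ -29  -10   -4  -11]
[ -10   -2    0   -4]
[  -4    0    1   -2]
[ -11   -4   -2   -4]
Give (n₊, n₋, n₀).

step 0: pivot -29 → sign −
step 1: pivot 42/29 → sign +
step 2: pivot 5/21 → sign +
step 3: pivot -1/5 → sign −
signature = (2, 2, 0)

Answer: (2, 2, 0)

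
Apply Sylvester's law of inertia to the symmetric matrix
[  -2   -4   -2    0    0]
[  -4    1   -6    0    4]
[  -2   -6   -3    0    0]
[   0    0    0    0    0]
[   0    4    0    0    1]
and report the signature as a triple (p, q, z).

step 0: pivot -2 → sign −
step 1: pivot 9 → sign +
step 2: pivot -13/9 → sign −
step 3: pivot -3/13 → sign −
step 4: row/col 4 already zero → sign 0
signature = (1, 3, 1)

Answer: (1, 3, 1)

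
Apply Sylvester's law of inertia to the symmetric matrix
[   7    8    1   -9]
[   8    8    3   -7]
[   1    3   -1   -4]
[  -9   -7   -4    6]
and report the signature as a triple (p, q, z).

Answer: (3, 1, 0)

Derivation:
step 0: pivot 7 → sign +
step 1: pivot -8/7 → sign −
step 2: pivot 15/8 → sign +
step 3: pivot 1/5 → sign +
signature = (3, 1, 0)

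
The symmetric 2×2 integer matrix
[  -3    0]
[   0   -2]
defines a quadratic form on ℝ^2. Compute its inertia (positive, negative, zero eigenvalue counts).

Answer: (0, 2, 0)

Derivation:
step 0: pivot -3 → sign −
step 1: pivot -2 → sign −
signature = (0, 2, 0)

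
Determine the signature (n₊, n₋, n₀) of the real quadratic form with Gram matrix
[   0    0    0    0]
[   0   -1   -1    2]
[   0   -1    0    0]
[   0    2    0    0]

step 0: pivot -1 → sign −
step 1: pivot 1 → sign +
step 2: row/col 2 already zero → sign 0
step 3: row/col 3 already zero → sign 0
signature = (1, 1, 2)

Answer: (1, 1, 2)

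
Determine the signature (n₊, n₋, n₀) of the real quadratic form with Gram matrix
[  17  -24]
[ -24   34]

step 0: pivot 17 → sign +
step 1: pivot 2/17 → sign +
signature = (2, 0, 0)

Answer: (2, 0, 0)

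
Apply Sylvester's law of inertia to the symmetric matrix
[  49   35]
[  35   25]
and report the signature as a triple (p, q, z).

step 0: pivot 49 → sign +
step 1: row/col 1 already zero → sign 0
signature = (1, 0, 1)

Answer: (1, 0, 1)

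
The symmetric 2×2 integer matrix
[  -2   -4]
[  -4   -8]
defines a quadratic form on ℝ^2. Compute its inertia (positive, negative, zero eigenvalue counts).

step 0: pivot -2 → sign −
step 1: row/col 1 already zero → sign 0
signature = (0, 1, 1)

Answer: (0, 1, 1)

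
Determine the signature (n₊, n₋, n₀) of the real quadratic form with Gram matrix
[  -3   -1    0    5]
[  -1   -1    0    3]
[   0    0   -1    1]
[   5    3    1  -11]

Answer: (1, 3, 0)

Derivation:
step 0: pivot -3 → sign −
step 1: pivot -2/3 → sign −
step 2: pivot -1 → sign −
step 3: pivot 1 → sign +
signature = (1, 3, 0)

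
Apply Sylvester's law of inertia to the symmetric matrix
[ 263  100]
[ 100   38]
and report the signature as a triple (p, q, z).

Answer: (1, 1, 0)

Derivation:
step 0: pivot 263 → sign +
step 1: pivot -6/263 → sign −
signature = (1, 1, 0)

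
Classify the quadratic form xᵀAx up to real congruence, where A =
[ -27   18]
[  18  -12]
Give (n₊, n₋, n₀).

step 0: pivot -27 → sign −
step 1: row/col 1 already zero → sign 0
signature = (0, 1, 1)

Answer: (0, 1, 1)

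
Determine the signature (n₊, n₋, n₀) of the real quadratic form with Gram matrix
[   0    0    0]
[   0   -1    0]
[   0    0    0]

Answer: (0, 1, 2)

Derivation:
step 0: pivot -1 → sign −
step 1: row/col 1 already zero → sign 0
step 2: row/col 2 already zero → sign 0
signature = (0, 1, 2)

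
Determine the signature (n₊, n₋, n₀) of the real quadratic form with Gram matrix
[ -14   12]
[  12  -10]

Answer: (1, 1, 0)

Derivation:
step 0: pivot -14 → sign −
step 1: pivot 2/7 → sign +
signature = (1, 1, 0)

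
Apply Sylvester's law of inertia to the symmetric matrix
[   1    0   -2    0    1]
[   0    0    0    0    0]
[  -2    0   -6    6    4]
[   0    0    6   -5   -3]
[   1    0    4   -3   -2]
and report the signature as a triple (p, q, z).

step 0: pivot 1 → sign +
step 1: pivot -10 → sign −
step 2: pivot -7/5 → sign −
step 3: pivot 6/7 → sign +
step 4: row/col 4 already zero → sign 0
signature = (2, 2, 1)

Answer: (2, 2, 1)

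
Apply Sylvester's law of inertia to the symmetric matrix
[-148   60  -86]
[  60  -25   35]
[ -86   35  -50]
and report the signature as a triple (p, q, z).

Answer: (0, 2, 1)

Derivation:
step 0: pivot -148 → sign −
step 1: pivot -25/37 → sign −
step 2: row/col 2 already zero → sign 0
signature = (0, 2, 1)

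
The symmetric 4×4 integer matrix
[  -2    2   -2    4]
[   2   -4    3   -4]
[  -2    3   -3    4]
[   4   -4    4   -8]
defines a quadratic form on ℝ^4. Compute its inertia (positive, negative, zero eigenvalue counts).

Answer: (0, 3, 1)

Derivation:
step 0: pivot -2 → sign −
step 1: pivot -2 → sign −
step 2: pivot -1/2 → sign −
step 3: row/col 3 already zero → sign 0
signature = (0, 3, 1)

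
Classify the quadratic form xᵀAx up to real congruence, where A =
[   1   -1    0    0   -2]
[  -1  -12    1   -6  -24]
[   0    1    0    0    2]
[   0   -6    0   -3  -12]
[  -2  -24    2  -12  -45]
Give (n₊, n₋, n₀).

step 0: pivot 1 → sign +
step 1: pivot -13 → sign −
step 2: pivot 1/13 → sign +
step 3: pivot -3 → sign −
step 4: pivot 3 → sign +
signature = (3, 2, 0)

Answer: (3, 2, 0)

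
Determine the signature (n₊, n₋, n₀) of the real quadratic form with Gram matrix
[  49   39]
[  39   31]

step 0: pivot 49 → sign +
step 1: pivot -2/49 → sign −
signature = (1, 1, 0)

Answer: (1, 1, 0)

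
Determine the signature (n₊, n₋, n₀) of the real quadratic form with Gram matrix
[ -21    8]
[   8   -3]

Answer: (1, 1, 0)

Derivation:
step 0: pivot -21 → sign −
step 1: pivot 1/21 → sign +
signature = (1, 1, 0)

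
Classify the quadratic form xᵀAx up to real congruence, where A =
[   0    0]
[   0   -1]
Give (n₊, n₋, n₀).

step 0: pivot -1 → sign −
step 1: row/col 1 already zero → sign 0
signature = (0, 1, 1)

Answer: (0, 1, 1)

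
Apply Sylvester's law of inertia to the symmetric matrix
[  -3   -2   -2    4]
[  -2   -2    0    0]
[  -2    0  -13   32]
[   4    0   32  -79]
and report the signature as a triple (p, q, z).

Answer: (1, 3, 0)

Derivation:
step 0: pivot -3 → sign −
step 1: pivot -2/3 → sign −
step 2: pivot -9 → sign −
step 3: pivot 1 → sign +
signature = (1, 3, 0)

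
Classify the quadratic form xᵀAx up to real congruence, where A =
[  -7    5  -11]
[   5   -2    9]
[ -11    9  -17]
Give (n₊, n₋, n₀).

Answer: (1, 2, 0)

Derivation:
step 0: pivot -7 → sign −
step 1: pivot 11/7 → sign +
step 2: pivot -6/11 → sign −
signature = (1, 2, 0)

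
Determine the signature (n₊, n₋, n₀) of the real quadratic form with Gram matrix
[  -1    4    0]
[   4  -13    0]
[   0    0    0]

Answer: (1, 1, 1)

Derivation:
step 0: pivot -1 → sign −
step 1: pivot 3 → sign +
step 2: row/col 2 already zero → sign 0
signature = (1, 1, 1)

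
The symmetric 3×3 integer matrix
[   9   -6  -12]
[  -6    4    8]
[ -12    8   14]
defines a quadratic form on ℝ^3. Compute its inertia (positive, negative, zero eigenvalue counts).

Answer: (1, 1, 1)

Derivation:
step 0: pivot 9 → sign +
step 1: pivot -2 → sign −
step 2: row/col 2 already zero → sign 0
signature = (1, 1, 1)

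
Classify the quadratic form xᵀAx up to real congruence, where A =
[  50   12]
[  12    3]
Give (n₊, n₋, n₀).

step 0: pivot 50 → sign +
step 1: pivot 3/25 → sign +
signature = (2, 0, 0)

Answer: (2, 0, 0)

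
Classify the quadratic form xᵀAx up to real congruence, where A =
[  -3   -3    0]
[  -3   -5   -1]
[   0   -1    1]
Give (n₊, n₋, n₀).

step 0: pivot -3 → sign −
step 1: pivot -2 → sign −
step 2: pivot 3/2 → sign +
signature = (1, 2, 0)

Answer: (1, 2, 0)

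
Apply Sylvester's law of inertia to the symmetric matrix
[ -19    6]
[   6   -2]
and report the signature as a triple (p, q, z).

Answer: (0, 2, 0)

Derivation:
step 0: pivot -19 → sign −
step 1: pivot -2/19 → sign −
signature = (0, 2, 0)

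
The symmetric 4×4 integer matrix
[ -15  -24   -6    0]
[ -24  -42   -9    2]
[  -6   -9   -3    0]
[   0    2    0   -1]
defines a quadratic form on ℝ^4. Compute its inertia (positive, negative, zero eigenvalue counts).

Answer: (1, 3, 0)

Derivation:
step 0: pivot -15 → sign −
step 1: pivot -18/5 → sign −
step 2: pivot -1/2 → sign −
step 3: pivot 1/3 → sign +
signature = (1, 3, 0)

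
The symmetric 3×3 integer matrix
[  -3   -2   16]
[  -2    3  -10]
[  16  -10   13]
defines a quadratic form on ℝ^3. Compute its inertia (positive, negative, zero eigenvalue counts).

Answer: (1, 2, 0)

Derivation:
step 0: pivot -3 → sign −
step 1: pivot 13/3 → sign +
step 2: pivot -3/13 → sign −
signature = (1, 2, 0)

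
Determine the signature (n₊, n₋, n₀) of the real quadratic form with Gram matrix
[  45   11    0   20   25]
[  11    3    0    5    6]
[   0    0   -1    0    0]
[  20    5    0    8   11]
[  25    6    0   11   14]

Answer: (3, 2, 0)

Derivation:
step 0: pivot 45 → sign +
step 1: pivot 14/45 → sign +
step 2: pivot -1 → sign −
step 3: pivot -13/14 → sign −
step 4: pivot 1/13 → sign +
signature = (3, 2, 0)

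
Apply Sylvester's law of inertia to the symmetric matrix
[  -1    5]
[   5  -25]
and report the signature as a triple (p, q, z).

Answer: (0, 1, 1)

Derivation:
step 0: pivot -1 → sign −
step 1: row/col 1 already zero → sign 0
signature = (0, 1, 1)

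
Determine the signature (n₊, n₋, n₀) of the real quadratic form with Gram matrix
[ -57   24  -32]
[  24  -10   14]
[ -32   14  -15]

step 0: pivot -57 → sign −
step 1: pivot 2/19 → sign +
step 2: pivot 1/3 → sign +
signature = (2, 1, 0)

Answer: (2, 1, 0)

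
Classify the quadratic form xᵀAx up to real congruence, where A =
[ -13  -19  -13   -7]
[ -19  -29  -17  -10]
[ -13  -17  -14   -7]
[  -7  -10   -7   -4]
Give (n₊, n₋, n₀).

Answer: (1, 3, 0)

Derivation:
step 0: pivot -13 → sign −
step 1: pivot -16/13 → sign −
step 2: pivot 9/4 → sign +
step 3: pivot -1/4 → sign −
signature = (1, 3, 0)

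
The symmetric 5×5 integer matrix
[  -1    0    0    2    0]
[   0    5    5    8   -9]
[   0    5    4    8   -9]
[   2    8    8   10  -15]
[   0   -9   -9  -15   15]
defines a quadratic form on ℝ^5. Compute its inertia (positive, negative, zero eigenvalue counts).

Answer: (2, 3, 0)

Derivation:
step 0: pivot -1 → sign −
step 1: pivot 5 → sign +
step 2: pivot -1 → sign −
step 3: pivot 6/5 → sign +
step 4: pivot -3/2 → sign −
signature = (2, 3, 0)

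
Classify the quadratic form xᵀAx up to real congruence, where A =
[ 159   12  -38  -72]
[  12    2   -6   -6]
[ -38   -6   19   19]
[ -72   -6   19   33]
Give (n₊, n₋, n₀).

step 0: pivot 159 → sign +
step 1: pivot 58/53 → sign +
step 2: pivot 83/87 → sign +
step 3: pivot 6/83 → sign +
signature = (4, 0, 0)

Answer: (4, 0, 0)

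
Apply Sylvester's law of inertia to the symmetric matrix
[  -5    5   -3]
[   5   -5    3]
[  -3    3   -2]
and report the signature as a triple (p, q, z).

step 0: pivot -5 → sign −
step 1: pivot -1/5 → sign −
step 2: row/col 2 already zero → sign 0
signature = (0, 2, 1)

Answer: (0, 2, 1)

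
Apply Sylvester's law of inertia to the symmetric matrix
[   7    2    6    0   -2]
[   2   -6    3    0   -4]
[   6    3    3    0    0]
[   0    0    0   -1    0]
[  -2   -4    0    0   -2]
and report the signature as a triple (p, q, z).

step 0: pivot 7 → sign +
step 1: pivot -46/7 → sign −
step 2: pivot -87/46 → sign −
step 3: pivot -1 → sign −
step 4: pivot -6/29 → sign −
signature = (1, 4, 0)

Answer: (1, 4, 0)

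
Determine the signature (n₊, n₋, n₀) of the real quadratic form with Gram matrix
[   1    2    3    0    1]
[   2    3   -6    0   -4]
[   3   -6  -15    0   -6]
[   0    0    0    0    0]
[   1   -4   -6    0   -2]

Answer: (2, 2, 1)

Derivation:
step 0: pivot 1 → sign +
step 1: pivot -1 → sign −
step 2: pivot 120 → sign +
step 3: pivot -3/40 → sign −
step 4: row/col 4 already zero → sign 0
signature = (2, 2, 1)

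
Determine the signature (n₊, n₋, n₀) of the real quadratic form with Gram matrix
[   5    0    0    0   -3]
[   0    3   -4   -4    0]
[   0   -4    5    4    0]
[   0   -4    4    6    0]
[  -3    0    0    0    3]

step 0: pivot 5 → sign +
step 1: pivot 3 → sign +
step 2: pivot -1/3 → sign −
step 3: pivot 6 → sign +
step 4: pivot 6/5 → sign +
signature = (4, 1, 0)

Answer: (4, 1, 0)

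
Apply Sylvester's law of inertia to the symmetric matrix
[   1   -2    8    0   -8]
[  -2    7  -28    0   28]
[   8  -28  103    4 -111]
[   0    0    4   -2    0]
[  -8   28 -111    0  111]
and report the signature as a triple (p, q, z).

step 0: pivot 1 → sign +
step 1: pivot 3 → sign +
step 2: pivot -9 → sign −
step 3: pivot -2/9 → sign −
step 4: row/col 4 already zero → sign 0
signature = (2, 2, 1)

Answer: (2, 2, 1)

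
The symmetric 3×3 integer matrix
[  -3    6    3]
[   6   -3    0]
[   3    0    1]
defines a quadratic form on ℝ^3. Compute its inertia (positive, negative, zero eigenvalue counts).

step 0: pivot -3 → sign −
step 1: pivot 9 → sign +
step 2: row/col 2 already zero → sign 0
signature = (1, 1, 1)

Answer: (1, 1, 1)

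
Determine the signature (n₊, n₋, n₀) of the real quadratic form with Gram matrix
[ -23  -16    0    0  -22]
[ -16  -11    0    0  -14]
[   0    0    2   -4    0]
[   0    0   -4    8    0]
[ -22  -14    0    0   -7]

step 0: pivot -23 → sign −
step 1: pivot 3/23 → sign +
step 2: pivot 2 → sign +
step 3: pivot 1 → sign +
step 4: row/col 4 already zero → sign 0
signature = (3, 1, 1)

Answer: (3, 1, 1)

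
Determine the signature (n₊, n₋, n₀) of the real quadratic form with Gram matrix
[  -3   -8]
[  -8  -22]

step 0: pivot -3 → sign −
step 1: pivot -2/3 → sign −
signature = (0, 2, 0)

Answer: (0, 2, 0)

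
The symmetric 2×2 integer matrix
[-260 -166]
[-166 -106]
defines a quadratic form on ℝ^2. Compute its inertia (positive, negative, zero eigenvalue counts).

Answer: (0, 2, 0)

Derivation:
step 0: pivot -260 → sign −
step 1: pivot -1/65 → sign −
signature = (0, 2, 0)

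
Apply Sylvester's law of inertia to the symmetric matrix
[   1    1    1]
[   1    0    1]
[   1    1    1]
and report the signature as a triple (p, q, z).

Answer: (1, 1, 1)

Derivation:
step 0: pivot 1 → sign +
step 1: pivot -1 → sign −
step 2: row/col 2 already zero → sign 0
signature = (1, 1, 1)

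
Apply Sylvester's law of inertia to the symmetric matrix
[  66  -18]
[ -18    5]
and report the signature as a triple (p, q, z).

Answer: (2, 0, 0)

Derivation:
step 0: pivot 66 → sign +
step 1: pivot 1/11 → sign +
signature = (2, 0, 0)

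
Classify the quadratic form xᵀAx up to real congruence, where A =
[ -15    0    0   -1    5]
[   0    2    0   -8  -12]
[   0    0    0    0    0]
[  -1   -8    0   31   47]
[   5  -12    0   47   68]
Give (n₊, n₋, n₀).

Answer: (1, 3, 1)

Derivation:
step 0: pivot -15 → sign −
step 1: pivot 2 → sign +
step 2: pivot -14/15 → sign −
step 3: pivot -3/7 → sign −
step 4: row/col 4 already zero → sign 0
signature = (1, 3, 1)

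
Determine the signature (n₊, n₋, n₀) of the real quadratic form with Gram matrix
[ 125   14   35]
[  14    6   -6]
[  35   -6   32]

Answer: (2, 1, 0)

Derivation:
step 0: pivot 125 → sign +
step 1: pivot 554/125 → sign +
step 2: pivot -1/277 → sign −
signature = (2, 1, 0)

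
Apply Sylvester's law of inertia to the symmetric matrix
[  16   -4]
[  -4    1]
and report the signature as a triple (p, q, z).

Answer: (1, 0, 1)

Derivation:
step 0: pivot 16 → sign +
step 1: row/col 1 already zero → sign 0
signature = (1, 0, 1)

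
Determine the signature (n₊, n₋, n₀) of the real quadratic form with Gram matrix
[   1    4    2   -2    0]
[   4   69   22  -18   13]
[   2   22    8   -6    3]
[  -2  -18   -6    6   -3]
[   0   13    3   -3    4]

step 0: pivot 1 → sign +
step 1: pivot 53 → sign +
step 2: pivot 16/53 → sign +
step 3: pivot -5/4 → sign −
step 4: pivot 3/10 → sign +
signature = (4, 1, 0)

Answer: (4, 1, 0)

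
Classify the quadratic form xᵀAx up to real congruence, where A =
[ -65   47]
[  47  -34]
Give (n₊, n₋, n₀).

Answer: (0, 2, 0)

Derivation:
step 0: pivot -65 → sign −
step 1: pivot -1/65 → sign −
signature = (0, 2, 0)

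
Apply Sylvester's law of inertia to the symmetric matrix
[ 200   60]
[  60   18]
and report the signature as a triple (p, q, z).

step 0: pivot 200 → sign +
step 1: row/col 1 already zero → sign 0
signature = (1, 0, 1)

Answer: (1, 0, 1)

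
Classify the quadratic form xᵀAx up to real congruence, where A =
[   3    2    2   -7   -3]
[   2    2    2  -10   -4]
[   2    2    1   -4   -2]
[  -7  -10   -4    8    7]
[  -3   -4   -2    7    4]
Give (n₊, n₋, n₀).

Answer: (3, 2, 0)

Derivation:
step 0: pivot 3 → sign +
step 1: pivot 2/3 → sign +
step 2: pivot -1 → sign −
step 3: pivot -15 → sign −
step 4: pivot 1/15 → sign +
signature = (3, 2, 0)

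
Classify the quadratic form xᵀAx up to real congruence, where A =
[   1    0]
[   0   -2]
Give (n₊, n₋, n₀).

Answer: (1, 1, 0)

Derivation:
step 0: pivot 1 → sign +
step 1: pivot -2 → sign −
signature = (1, 1, 0)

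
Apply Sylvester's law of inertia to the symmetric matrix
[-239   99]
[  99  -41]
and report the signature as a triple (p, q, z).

step 0: pivot -239 → sign −
step 1: pivot 2/239 → sign +
signature = (1, 1, 0)

Answer: (1, 1, 0)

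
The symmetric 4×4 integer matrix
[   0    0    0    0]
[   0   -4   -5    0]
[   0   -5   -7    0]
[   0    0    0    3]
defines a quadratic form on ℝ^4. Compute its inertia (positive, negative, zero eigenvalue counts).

Answer: (1, 2, 1)

Derivation:
step 0: pivot -4 → sign −
step 1: pivot -3/4 → sign −
step 2: pivot 3 → sign +
step 3: row/col 3 already zero → sign 0
signature = (1, 2, 1)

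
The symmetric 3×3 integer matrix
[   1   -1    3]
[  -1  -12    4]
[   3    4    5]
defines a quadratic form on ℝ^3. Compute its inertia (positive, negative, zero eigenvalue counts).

Answer: (1, 2, 0)

Derivation:
step 0: pivot 1 → sign +
step 1: pivot -13 → sign −
step 2: pivot -3/13 → sign −
signature = (1, 2, 0)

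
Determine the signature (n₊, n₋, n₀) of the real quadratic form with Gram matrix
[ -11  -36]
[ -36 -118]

step 0: pivot -11 → sign −
step 1: pivot -2/11 → sign −
signature = (0, 2, 0)

Answer: (0, 2, 0)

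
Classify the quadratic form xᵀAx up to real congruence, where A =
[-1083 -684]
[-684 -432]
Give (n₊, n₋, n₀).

step 0: pivot -1083 → sign −
step 1: row/col 1 already zero → sign 0
signature = (0, 1, 1)

Answer: (0, 1, 1)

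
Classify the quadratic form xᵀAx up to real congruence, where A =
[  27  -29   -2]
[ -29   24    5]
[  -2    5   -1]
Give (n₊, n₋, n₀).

Answer: (1, 2, 0)

Derivation:
step 0: pivot 27 → sign +
step 1: pivot -193/27 → sign −
step 2: pivot -2/193 → sign −
signature = (1, 2, 0)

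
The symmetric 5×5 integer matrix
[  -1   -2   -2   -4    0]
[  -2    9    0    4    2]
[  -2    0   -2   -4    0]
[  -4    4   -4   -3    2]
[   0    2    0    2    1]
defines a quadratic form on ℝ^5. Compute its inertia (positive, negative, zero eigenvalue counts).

Answer: (4, 1, 0)

Derivation:
step 0: pivot -1 → sign −
step 1: pivot 13 → sign +
step 2: pivot 10/13 → sign +
step 3: pivot 9/5 → sign +
step 4: pivot 1/9 → sign +
signature = (4, 1, 0)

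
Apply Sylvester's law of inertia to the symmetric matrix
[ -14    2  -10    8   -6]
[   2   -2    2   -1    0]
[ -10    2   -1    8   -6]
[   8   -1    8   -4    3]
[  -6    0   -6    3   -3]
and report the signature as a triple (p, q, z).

Answer: (1, 4, 0)

Derivation:
step 0: pivot -14 → sign −
step 1: pivot -12/7 → sign −
step 2: pivot 19/3 → sign +
step 3: pivot -21/76 → sign −
step 4: pivot -3/7 → sign −
signature = (1, 4, 0)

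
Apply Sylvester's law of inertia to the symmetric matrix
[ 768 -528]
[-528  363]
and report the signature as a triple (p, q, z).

step 0: pivot 768 → sign +
step 1: row/col 1 already zero → sign 0
signature = (1, 0, 1)

Answer: (1, 0, 1)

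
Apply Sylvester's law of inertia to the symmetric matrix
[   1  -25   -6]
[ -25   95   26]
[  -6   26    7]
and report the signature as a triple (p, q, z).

Answer: (2, 1, 0)

Derivation:
step 0: pivot 1 → sign +
step 1: pivot -530 → sign −
step 2: pivot 3/265 → sign +
signature = (2, 1, 0)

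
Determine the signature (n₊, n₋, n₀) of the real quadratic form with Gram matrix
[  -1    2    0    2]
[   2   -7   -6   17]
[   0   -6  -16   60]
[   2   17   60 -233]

step 0: pivot -1 → sign −
step 1: pivot -3 → sign −
step 2: pivot -4 → sign −
step 3: pivot -1 → sign −
signature = (0, 4, 0)

Answer: (0, 4, 0)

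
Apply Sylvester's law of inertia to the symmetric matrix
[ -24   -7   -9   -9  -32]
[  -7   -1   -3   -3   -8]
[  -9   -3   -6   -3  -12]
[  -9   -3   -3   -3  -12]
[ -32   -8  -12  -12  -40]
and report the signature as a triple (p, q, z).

Answer: (2, 2, 1)

Derivation:
step 0: pivot -24 → sign −
step 1: pivot 25/24 → sign +
step 2: pivot -69/25 → sign −
step 3: pivot 6/23 → sign +
step 4: row/col 4 already zero → sign 0
signature = (2, 2, 1)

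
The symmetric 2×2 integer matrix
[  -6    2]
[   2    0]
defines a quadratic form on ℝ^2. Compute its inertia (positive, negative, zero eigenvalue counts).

step 0: pivot -6 → sign −
step 1: pivot 2/3 → sign +
signature = (1, 1, 0)

Answer: (1, 1, 0)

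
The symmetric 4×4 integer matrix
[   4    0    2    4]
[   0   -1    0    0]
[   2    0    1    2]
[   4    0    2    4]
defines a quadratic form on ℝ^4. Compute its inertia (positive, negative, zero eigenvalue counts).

step 0: pivot 4 → sign +
step 1: pivot -1 → sign −
step 2: row/col 2 already zero → sign 0
step 3: row/col 3 already zero → sign 0
signature = (1, 1, 2)

Answer: (1, 1, 2)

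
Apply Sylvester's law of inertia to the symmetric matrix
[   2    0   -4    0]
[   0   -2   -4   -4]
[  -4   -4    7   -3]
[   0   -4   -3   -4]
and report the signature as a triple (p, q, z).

step 0: pivot 2 → sign +
step 1: pivot -2 → sign −
step 2: pivot 7 → sign +
step 3: pivot 3/7 → sign +
signature = (3, 1, 0)

Answer: (3, 1, 0)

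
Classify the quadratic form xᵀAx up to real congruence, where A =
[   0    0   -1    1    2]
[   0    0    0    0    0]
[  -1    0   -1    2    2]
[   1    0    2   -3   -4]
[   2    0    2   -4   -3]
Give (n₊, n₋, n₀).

step 0: pivot -1 → sign −
step 1: pivot 1 → sign +
step 2: pivot 1 → sign +
step 3: row/col 3 already zero → sign 0
step 4: row/col 4 already zero → sign 0
signature = (2, 1, 2)

Answer: (2, 1, 2)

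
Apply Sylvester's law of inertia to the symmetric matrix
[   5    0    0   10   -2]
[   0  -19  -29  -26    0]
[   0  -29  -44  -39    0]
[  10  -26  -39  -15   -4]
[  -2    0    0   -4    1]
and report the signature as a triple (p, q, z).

step 0: pivot 5 → sign +
step 1: pivot -19 → sign −
step 2: pivot 5/19 → sign +
step 3: pivot -6/5 → sign −
step 4: pivot 1/5 → sign +
signature = (3, 2, 0)

Answer: (3, 2, 0)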